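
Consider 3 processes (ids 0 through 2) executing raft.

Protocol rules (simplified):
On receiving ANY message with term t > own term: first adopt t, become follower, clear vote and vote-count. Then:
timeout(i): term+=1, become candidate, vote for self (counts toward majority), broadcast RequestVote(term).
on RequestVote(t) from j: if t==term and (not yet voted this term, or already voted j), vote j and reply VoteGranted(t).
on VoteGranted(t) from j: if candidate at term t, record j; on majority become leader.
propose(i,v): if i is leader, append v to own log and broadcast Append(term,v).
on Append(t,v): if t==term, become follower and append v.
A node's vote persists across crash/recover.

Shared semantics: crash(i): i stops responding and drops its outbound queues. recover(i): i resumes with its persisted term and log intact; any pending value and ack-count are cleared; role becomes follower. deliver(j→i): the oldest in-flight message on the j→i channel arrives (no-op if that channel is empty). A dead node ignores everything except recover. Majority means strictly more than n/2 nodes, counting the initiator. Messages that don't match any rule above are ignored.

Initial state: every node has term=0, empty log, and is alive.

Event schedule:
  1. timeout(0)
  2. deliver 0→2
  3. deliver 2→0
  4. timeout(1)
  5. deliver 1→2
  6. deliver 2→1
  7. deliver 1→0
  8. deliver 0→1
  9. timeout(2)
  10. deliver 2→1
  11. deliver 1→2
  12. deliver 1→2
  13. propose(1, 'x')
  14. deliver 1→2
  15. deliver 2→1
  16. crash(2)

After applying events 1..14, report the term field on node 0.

[1] timeout(0) → N0(cand t1 [-])
[2] deliver 0→2 → N2(foll t1 [-])
[3] deliver 2→0 → N0(lead t1 [-])
[4] timeout(1) → N1(cand t1 [-])
[5] deliver 1→2 → ∅
[6] deliver 2→1 → ∅
[7] deliver 1→0 → ∅
[8] deliver 0→1 → ∅
[9] timeout(2) → N2(cand t2 [-])
[10] deliver 2→1 → N1(foll t2 [-])
[11] deliver 1→2 → N2(lead t2 [-])
[12] deliver 1→2 → ∅
[13] propose(1,'x') → ∅
[14] deliver 1→2 → ∅

1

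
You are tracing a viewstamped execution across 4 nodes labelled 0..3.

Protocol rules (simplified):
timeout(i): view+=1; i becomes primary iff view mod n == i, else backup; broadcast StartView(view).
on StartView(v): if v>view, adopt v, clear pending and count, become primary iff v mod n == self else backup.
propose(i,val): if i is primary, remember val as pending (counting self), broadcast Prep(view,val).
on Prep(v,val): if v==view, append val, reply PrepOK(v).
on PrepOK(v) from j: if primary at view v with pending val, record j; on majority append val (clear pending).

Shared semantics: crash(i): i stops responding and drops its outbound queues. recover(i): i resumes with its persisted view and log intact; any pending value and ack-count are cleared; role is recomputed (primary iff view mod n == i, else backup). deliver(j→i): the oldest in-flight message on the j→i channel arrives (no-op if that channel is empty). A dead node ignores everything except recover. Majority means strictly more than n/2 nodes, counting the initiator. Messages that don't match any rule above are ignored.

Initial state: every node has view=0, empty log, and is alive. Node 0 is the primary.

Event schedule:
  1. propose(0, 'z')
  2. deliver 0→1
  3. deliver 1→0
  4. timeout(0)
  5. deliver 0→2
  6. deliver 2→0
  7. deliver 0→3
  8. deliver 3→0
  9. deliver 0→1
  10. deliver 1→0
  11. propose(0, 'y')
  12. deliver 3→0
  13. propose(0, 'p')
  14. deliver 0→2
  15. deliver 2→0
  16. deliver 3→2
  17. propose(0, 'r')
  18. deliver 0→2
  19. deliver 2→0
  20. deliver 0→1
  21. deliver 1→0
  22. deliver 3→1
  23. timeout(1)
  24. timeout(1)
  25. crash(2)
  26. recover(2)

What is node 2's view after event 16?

1

e1 propose(0,'z'): ·
e2 deliver 0→1: 1[back,v=0,z]
e3 deliver 1→0: ·
e4 timeout(0): 0[back,v=1,-]
e5 deliver 0→2: 2[back,v=0,z]
e6 deliver 2→0: ·
e7 deliver 0→3: 3[back,v=0,z]
e8 deliver 3→0: ·
e9 deliver 0→1: 1[prim,v=1,z]
e10 deliver 1→0: ·
e11 propose(0,'y'): ·
e12 deliver 3→0: ·
e13 propose(0,'p'): ·
e14 deliver 0→2: 2[back,v=1,z]
e15 deliver 2→0: ·
e16 deliver 3→2: ·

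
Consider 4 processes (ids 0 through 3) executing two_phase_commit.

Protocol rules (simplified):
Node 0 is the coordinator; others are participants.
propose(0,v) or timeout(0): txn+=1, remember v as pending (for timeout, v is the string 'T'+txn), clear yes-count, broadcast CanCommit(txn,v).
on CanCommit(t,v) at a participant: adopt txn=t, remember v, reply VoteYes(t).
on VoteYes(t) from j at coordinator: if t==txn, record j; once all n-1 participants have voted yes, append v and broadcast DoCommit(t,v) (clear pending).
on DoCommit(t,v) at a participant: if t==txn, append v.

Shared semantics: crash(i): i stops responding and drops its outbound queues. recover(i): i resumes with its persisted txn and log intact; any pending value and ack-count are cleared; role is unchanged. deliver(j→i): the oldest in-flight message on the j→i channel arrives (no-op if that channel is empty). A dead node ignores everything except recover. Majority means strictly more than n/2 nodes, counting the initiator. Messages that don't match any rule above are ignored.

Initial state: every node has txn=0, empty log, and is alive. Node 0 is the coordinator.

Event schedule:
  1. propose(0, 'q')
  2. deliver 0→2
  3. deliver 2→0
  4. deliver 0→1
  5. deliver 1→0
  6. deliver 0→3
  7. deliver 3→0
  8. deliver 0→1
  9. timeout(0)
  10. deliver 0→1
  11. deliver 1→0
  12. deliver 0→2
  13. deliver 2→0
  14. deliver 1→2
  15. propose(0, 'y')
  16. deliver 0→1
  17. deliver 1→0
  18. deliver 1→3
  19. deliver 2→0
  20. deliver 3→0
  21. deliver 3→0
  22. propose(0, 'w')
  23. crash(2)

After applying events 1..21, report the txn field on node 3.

1

[1] propose(0,'q') → N0(coor t1 [-])
[2] deliver 0→2 → N2(part t1 [-])
[3] deliver 2→0 → ∅
[4] deliver 0→1 → N1(part t1 [-])
[5] deliver 1→0 → ∅
[6] deliver 0→3 → N3(part t1 [-])
[7] deliver 3→0 → N0(coor t1 [q])
[8] deliver 0→1 → N1(part t1 [q])
[9] timeout(0) → N0(coor t2 [q])
[10] deliver 0→1 → N1(part t2 [q])
[11] deliver 1→0 → ∅
[12] deliver 0→2 → N2(part t1 [q])
[13] deliver 2→0 → ∅
[14] deliver 1→2 → ∅
[15] propose(0,'y') → N0(coor t3 [q])
[16] deliver 0→1 → N1(part t3 [q])
[17] deliver 1→0 → ∅
[18] deliver 1→3 → ∅
[19] deliver 2→0 → ∅
[20] deliver 3→0 → ∅
[21] deliver 3→0 → ∅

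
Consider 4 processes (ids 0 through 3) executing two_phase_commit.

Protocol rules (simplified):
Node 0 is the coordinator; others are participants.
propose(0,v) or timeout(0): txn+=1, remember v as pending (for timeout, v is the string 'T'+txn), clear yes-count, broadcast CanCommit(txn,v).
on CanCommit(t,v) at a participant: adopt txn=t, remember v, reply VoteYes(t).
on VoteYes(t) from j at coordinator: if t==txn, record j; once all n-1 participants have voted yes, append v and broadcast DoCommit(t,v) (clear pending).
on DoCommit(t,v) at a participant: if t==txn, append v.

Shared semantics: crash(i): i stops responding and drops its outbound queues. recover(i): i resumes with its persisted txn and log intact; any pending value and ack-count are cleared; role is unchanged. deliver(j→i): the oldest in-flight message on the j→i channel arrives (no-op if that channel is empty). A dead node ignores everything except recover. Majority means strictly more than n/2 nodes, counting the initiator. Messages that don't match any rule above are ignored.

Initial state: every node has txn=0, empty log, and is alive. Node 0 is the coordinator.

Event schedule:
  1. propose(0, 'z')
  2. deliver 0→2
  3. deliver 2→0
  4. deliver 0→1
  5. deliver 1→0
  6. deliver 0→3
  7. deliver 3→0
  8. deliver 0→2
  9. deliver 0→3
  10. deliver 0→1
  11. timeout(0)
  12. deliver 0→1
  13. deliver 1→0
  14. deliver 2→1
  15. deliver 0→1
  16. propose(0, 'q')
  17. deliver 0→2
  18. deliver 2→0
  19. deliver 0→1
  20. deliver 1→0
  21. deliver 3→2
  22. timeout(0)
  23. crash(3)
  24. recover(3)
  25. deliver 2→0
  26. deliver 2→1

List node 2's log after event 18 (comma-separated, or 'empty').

z

1. propose(0,'z'):  <0:coor t1 ->
2. deliver 0→2:  <2:part t1 ->
3. deliver 2→0:  nop
4. deliver 0→1:  <1:part t1 ->
5. deliver 1→0:  nop
6. deliver 0→3:  <3:part t1 ->
7. deliver 3→0:  <0:coor t1 z>
8. deliver 0→2:  <2:part t1 z>
9. deliver 0→3:  <3:part t1 z>
10. deliver 0→1:  <1:part t1 z>
11. timeout(0):  <0:coor t2 z>
12. deliver 0→1:  <1:part t2 z>
13. deliver 1→0:  nop
14. deliver 2→1:  nop
15. deliver 0→1:  nop
16. propose(0,'q'):  <0:coor t3 z>
17. deliver 0→2:  <2:part t2 z>
18. deliver 2→0:  nop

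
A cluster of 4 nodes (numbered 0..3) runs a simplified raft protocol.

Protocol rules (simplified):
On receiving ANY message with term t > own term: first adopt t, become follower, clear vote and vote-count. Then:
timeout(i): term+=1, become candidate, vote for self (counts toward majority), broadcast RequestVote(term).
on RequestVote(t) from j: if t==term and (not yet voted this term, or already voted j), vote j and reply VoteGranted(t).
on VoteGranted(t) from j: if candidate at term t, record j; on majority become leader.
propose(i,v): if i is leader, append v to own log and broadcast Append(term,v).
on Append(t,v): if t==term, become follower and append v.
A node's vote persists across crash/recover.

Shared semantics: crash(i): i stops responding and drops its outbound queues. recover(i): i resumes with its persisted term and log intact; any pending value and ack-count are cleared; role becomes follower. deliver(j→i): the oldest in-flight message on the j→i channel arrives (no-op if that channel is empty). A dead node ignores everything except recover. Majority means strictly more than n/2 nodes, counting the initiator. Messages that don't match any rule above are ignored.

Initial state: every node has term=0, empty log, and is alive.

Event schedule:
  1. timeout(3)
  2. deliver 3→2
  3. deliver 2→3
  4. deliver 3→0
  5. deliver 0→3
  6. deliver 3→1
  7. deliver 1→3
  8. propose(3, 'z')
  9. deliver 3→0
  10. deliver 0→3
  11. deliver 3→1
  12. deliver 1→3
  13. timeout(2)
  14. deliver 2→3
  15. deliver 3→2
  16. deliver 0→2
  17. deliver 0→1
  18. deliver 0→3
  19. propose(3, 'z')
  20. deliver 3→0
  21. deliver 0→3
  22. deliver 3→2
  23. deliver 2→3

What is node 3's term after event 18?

step 1 timeout(3): 3={cand,t=1,log=-}
step 2 deliver 3→2: 2={foll,t=1,log=-}
step 3 deliver 2→3: —
step 4 deliver 3→0: 0={foll,t=1,log=-}
step 5 deliver 0→3: 3={lead,t=1,log=-}
step 6 deliver 3→1: 1={foll,t=1,log=-}
step 7 deliver 1→3: —
step 8 propose(3,'z'): 3={lead,t=1,log=z}
step 9 deliver 3→0: 0={foll,t=1,log=z}
step 10 deliver 0→3: —
step 11 deliver 3→1: 1={foll,t=1,log=z}
step 12 deliver 1→3: —
step 13 timeout(2): 2={cand,t=2,log=-}
step 14 deliver 2→3: 3={foll,t=2,log=z}
step 15 deliver 3→2: —
step 16 deliver 0→2: —
step 17 deliver 0→1: —
step 18 deliver 0→3: —

2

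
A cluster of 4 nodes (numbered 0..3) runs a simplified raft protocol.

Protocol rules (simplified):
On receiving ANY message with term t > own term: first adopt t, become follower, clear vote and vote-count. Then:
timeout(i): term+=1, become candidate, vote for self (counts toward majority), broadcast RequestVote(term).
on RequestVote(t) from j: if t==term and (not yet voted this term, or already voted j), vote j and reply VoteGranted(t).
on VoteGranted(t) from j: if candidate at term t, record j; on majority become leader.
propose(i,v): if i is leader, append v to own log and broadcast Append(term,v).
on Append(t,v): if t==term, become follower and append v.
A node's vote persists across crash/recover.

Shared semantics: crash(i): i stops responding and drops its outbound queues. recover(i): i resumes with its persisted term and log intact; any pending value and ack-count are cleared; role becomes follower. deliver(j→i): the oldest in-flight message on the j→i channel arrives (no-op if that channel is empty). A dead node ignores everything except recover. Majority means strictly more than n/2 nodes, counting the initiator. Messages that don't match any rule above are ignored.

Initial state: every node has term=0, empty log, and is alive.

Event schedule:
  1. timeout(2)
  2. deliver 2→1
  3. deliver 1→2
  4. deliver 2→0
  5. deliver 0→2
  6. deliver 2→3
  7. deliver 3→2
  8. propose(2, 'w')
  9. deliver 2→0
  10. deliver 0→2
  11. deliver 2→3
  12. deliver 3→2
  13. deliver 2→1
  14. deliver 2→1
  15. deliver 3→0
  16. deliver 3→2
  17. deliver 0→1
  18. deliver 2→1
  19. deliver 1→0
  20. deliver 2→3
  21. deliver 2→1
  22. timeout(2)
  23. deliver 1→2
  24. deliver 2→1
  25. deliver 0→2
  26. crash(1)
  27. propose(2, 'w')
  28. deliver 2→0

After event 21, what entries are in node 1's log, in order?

w

e1 timeout(2): 2[cand,t=1,-]
e2 deliver 2→1: 1[foll,t=1,-]
e3 deliver 1→2: ·
e4 deliver 2→0: 0[foll,t=1,-]
e5 deliver 0→2: 2[lead,t=1,-]
e6 deliver 2→3: 3[foll,t=1,-]
e7 deliver 3→2: ·
e8 propose(2,'w'): 2[lead,t=1,w]
e9 deliver 2→0: 0[foll,t=1,w]
e10 deliver 0→2: ·
e11 deliver 2→3: 3[foll,t=1,w]
e12 deliver 3→2: ·
e13 deliver 2→1: 1[foll,t=1,w]
e14 deliver 2→1: ·
e15 deliver 3→0: ·
e16 deliver 3→2: ·
e17 deliver 0→1: ·
e18 deliver 2→1: ·
e19 deliver 1→0: ·
e20 deliver 2→3: ·
e21 deliver 2→1: ·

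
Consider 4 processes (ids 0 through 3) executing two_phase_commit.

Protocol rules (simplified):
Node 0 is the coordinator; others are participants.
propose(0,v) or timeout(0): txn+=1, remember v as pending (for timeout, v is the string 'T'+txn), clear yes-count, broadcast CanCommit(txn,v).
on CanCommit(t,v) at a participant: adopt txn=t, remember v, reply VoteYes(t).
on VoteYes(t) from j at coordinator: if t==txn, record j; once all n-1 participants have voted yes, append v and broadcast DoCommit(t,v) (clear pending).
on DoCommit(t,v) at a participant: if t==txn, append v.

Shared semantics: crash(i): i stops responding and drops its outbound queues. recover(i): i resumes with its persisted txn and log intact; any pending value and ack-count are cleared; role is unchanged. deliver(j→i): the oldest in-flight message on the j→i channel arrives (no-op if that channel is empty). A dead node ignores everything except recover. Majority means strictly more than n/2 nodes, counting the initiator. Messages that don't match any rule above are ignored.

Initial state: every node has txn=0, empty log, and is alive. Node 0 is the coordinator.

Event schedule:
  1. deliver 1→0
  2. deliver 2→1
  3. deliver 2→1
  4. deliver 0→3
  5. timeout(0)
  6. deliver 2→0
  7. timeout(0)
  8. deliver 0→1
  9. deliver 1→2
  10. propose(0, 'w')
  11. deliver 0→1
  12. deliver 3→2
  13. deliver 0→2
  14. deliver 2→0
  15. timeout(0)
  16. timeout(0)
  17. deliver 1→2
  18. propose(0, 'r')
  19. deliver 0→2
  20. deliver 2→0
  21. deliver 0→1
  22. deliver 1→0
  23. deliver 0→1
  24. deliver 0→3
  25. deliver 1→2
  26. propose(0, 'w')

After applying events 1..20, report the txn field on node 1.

e1 deliver 1→0: ·
e2 deliver 2→1: ·
e3 deliver 2→1: ·
e4 deliver 0→3: ·
e5 timeout(0): 0[coor,t=1,-]
e6 deliver 2→0: ·
e7 timeout(0): 0[coor,t=2,-]
e8 deliver 0→1: 1[part,t=1,-]
e9 deliver 1→2: ·
e10 propose(0,'w'): 0[coor,t=3,-]
e11 deliver 0→1: 1[part,t=2,-]
e12 deliver 3→2: ·
e13 deliver 0→2: 2[part,t=1,-]
e14 deliver 2→0: ·
e15 timeout(0): 0[coor,t=4,-]
e16 timeout(0): 0[coor,t=5,-]
e17 deliver 1→2: ·
e18 propose(0,'r'): 0[coor,t=6,-]
e19 deliver 0→2: 2[part,t=2,-]
e20 deliver 2→0: ·

2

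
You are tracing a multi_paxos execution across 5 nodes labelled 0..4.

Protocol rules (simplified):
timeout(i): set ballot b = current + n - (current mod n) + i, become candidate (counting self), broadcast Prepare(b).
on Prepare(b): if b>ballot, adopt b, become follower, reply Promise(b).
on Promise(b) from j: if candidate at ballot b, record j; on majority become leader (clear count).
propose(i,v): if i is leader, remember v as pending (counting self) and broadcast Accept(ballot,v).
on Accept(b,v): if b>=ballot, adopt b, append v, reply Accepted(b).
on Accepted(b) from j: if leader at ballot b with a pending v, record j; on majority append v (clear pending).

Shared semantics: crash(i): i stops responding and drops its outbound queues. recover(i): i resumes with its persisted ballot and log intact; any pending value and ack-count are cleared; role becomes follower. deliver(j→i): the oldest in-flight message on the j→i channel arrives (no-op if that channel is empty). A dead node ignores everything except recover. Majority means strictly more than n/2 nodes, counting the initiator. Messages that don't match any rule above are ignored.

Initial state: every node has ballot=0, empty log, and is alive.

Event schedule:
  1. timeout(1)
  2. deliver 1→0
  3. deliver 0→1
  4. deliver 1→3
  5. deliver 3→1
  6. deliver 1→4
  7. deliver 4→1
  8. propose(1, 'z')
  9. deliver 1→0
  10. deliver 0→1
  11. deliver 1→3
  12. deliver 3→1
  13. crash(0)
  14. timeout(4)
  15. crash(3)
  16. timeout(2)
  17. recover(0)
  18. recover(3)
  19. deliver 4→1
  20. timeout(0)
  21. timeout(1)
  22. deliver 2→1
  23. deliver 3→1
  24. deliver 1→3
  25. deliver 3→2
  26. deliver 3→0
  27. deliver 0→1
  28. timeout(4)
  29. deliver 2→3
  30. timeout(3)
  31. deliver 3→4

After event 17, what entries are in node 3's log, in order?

1. timeout(1):  <1:cand b6 ->
2. deliver 1→0:  <0:foll b6 ->
3. deliver 0→1:  nop
4. deliver 1→3:  <3:foll b6 ->
5. deliver 3→1:  <1:lead b6 ->
6. deliver 1→4:  <4:foll b6 ->
7. deliver 4→1:  nop
8. propose(1,'z'):  nop
9. deliver 1→0:  <0:foll b6 z>
10. deliver 0→1:  nop
11. deliver 1→3:  <3:foll b6 z>
12. deliver 3→1:  <1:lead b6 z>
13. crash(0):  <0:✗foll b6 z>
14. timeout(4):  <4:cand b14 ->
15. crash(3):  <3:✗foll b6 z>
16. timeout(2):  <2:cand b7 ->
17. recover(0):  <0:foll b6 z>

z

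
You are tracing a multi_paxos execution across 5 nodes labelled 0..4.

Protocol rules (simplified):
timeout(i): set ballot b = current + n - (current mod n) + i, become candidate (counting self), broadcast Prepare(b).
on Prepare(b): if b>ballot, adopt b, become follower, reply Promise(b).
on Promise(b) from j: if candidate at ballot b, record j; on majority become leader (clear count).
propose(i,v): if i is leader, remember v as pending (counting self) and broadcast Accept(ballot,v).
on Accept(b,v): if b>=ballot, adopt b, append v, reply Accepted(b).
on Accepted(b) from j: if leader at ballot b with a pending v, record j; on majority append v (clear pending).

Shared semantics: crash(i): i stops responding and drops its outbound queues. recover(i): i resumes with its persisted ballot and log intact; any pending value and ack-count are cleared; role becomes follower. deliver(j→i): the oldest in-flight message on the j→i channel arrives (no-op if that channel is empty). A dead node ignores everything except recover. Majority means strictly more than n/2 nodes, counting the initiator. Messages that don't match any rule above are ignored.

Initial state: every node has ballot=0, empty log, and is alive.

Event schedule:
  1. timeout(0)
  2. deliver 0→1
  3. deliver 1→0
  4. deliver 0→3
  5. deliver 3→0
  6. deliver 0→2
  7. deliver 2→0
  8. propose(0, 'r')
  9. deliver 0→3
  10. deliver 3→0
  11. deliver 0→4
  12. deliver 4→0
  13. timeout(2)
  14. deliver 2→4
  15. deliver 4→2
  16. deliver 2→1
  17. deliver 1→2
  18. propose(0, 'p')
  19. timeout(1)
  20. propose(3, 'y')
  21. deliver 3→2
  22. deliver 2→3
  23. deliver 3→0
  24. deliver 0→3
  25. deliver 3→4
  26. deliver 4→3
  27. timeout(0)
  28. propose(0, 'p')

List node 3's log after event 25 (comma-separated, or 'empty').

after 1 — timeout(0): n0:cand/b5/[-]
after 2 — deliver 0→1: n1:foll/b5/[-]
after 3 — deliver 1→0: ·
after 4 — deliver 0→3: n3:foll/b5/[-]
after 5 — deliver 3→0: n0:lead/b5/[-]
after 6 — deliver 0→2: n2:foll/b5/[-]
after 7 — deliver 2→0: ·
after 8 — propose(0,'r'): ·
after 9 — deliver 0→3: n3:foll/b5/[r]
after 10 — deliver 3→0: ·
after 11 — deliver 0→4: n4:foll/b5/[-]
after 12 — deliver 4→0: ·
after 13 — timeout(2): n2:cand/b12/[-]
after 14 — deliver 2→4: n4:foll/b12/[-]
after 15 — deliver 4→2: ·
after 16 — deliver 2→1: n1:foll/b12/[-]
after 17 — deliver 1→2: n2:lead/b12/[-]
after 18 — propose(0,'p'): ·
after 19 — timeout(1): n1:cand/b16/[-]
after 20 — propose(3,'y'): ·
after 21 — deliver 3→2: ·
after 22 — deliver 2→3: n3:foll/b12/[r]
after 23 — deliver 3→0: ·
after 24 — deliver 0→3: ·
after 25 — deliver 3→4: ·

r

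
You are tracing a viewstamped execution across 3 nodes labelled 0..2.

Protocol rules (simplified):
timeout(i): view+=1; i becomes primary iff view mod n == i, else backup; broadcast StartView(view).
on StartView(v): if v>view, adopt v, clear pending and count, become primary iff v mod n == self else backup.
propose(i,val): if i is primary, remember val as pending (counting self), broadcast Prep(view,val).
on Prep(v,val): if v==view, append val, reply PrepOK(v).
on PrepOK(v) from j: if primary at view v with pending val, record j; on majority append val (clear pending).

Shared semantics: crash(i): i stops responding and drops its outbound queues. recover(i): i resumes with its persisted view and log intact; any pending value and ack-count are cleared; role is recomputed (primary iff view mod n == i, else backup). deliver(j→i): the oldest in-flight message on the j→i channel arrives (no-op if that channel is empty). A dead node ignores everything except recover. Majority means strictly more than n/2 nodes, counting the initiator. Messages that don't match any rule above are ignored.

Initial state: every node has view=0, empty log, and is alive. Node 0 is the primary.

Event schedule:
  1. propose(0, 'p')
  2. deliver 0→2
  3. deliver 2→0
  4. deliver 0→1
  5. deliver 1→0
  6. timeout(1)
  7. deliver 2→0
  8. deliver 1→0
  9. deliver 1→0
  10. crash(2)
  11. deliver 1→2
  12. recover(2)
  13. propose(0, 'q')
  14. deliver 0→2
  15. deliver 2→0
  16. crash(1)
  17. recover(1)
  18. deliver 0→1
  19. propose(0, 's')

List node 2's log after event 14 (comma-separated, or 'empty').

p

[1] propose(0,'p') → ∅
[2] deliver 0→2 → N2(back v0 [p])
[3] deliver 2→0 → N0(prim v0 [p])
[4] deliver 0→1 → N1(back v0 [p])
[5] deliver 1→0 → ∅
[6] timeout(1) → N1(prim v1 [p])
[7] deliver 2→0 → ∅
[8] deliver 1→0 → N0(back v1 [p])
[9] deliver 1→0 → ∅
[10] crash(2) → N2(✗back v0 [p])
[11] deliver 1→2 → ∅
[12] recover(2) → N2(back v0 [p])
[13] propose(0,'q') → ∅
[14] deliver 0→2 → ∅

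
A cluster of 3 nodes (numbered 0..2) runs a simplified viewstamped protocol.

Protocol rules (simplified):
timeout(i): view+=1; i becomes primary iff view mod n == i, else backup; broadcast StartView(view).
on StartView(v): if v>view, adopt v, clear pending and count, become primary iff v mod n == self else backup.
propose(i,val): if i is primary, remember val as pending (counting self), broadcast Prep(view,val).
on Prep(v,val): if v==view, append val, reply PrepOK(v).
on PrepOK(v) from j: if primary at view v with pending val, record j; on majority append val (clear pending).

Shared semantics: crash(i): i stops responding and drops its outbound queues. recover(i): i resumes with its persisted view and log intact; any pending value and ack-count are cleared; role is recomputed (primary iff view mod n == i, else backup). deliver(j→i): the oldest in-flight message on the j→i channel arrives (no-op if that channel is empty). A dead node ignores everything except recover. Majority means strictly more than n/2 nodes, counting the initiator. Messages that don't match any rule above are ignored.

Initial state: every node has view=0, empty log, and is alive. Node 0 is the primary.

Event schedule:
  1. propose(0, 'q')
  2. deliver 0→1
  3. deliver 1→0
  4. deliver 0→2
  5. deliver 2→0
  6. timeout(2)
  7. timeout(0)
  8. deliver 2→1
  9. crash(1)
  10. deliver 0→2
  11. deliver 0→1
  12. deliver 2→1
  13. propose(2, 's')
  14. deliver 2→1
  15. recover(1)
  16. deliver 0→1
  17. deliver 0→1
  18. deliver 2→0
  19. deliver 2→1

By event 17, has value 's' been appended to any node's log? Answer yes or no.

after 1 — propose(0,'q'): ·
after 2 — deliver 0→1: n1:back/v0/[q]
after 3 — deliver 1→0: n0:prim/v0/[q]
after 4 — deliver 0→2: n2:back/v0/[q]
after 5 — deliver 2→0: ·
after 6 — timeout(2): n2:back/v1/[q]
after 7 — timeout(0): n0:back/v1/[q]
after 8 — deliver 2→1: n1:prim/v1/[q]
after 9 — crash(1): n1:✗prim/v1/[q]
after 10 — deliver 0→2: ·
after 11 — deliver 0→1: ·
after 12 — deliver 2→1: ·
after 13 — propose(2,'s'): ·
after 14 — deliver 2→1: ·
after 15 — recover(1): n1:prim/v1/[q]
after 16 — deliver 0→1: ·
after 17 — deliver 0→1: ·

no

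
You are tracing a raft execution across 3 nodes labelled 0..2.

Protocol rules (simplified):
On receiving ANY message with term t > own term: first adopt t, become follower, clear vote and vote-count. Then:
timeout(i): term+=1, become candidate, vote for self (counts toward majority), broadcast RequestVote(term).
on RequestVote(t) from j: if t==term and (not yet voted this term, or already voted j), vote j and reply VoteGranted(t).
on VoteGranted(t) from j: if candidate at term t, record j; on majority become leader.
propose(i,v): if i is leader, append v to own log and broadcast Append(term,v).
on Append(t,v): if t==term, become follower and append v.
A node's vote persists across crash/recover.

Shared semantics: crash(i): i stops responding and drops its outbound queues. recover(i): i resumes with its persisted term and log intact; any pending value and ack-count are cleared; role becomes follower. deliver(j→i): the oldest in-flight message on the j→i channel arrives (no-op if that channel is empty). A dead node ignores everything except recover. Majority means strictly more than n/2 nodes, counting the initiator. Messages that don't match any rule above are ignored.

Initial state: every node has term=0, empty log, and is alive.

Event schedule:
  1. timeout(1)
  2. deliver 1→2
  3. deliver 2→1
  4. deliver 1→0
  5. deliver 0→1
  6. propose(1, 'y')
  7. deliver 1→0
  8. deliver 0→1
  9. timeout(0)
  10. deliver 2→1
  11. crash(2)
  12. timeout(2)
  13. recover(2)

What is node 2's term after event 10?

after 1 — timeout(1): n1:cand/t1/[-]
after 2 — deliver 1→2: n2:foll/t1/[-]
after 3 — deliver 2→1: n1:lead/t1/[-]
after 4 — deliver 1→0: n0:foll/t1/[-]
after 5 — deliver 0→1: ·
after 6 — propose(1,'y'): n1:lead/t1/[y]
after 7 — deliver 1→0: n0:foll/t1/[y]
after 8 — deliver 0→1: ·
after 9 — timeout(0): n0:cand/t2/[y]
after 10 — deliver 2→1: ·

1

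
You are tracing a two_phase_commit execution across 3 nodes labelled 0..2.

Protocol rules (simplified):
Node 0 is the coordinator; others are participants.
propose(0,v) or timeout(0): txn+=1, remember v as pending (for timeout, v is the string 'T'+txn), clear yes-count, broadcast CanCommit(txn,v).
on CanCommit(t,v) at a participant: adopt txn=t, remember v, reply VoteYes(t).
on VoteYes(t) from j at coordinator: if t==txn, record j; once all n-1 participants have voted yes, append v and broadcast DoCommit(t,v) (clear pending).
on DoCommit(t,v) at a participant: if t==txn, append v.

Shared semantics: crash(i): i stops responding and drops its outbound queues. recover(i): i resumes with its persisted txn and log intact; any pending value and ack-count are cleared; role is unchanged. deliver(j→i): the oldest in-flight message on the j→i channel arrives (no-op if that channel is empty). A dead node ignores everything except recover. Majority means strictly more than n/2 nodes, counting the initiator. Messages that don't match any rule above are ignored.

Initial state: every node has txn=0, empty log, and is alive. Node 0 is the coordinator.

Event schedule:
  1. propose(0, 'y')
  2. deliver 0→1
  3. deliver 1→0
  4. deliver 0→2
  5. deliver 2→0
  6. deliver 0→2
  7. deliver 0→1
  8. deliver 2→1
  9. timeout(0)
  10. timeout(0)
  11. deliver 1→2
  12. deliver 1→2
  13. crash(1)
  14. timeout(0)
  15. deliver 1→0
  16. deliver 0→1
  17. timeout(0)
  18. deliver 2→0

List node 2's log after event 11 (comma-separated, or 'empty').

y

1. propose(0,'y'):  <0:coor t1 ->
2. deliver 0→1:  <1:part t1 ->
3. deliver 1→0:  nop
4. deliver 0→2:  <2:part t1 ->
5. deliver 2→0:  <0:coor t1 y>
6. deliver 0→2:  <2:part t1 y>
7. deliver 0→1:  <1:part t1 y>
8. deliver 2→1:  nop
9. timeout(0):  <0:coor t2 y>
10. timeout(0):  <0:coor t3 y>
11. deliver 1→2:  nop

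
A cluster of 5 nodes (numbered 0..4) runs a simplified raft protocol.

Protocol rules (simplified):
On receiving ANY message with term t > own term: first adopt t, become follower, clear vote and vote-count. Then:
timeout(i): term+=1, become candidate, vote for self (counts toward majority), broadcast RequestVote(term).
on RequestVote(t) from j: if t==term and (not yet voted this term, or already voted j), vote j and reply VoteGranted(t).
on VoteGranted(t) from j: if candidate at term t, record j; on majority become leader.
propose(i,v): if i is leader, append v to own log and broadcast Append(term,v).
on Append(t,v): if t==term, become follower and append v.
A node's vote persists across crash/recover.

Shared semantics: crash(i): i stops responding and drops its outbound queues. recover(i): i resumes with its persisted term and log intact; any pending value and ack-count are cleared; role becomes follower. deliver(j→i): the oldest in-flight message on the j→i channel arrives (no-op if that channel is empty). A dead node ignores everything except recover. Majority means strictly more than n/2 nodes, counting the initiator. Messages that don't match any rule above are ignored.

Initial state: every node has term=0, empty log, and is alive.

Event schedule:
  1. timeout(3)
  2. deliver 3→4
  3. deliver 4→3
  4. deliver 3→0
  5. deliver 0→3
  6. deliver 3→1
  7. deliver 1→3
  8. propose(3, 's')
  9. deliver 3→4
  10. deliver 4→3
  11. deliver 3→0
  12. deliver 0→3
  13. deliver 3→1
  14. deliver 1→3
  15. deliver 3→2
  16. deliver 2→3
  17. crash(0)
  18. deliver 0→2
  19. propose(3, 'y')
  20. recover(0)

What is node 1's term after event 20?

step 1 timeout(3): 3={cand,t=1,log=-}
step 2 deliver 3→4: 4={foll,t=1,log=-}
step 3 deliver 4→3: —
step 4 deliver 3→0: 0={foll,t=1,log=-}
step 5 deliver 0→3: 3={lead,t=1,log=-}
step 6 deliver 3→1: 1={foll,t=1,log=-}
step 7 deliver 1→3: —
step 8 propose(3,'s'): 3={lead,t=1,log=s}
step 9 deliver 3→4: 4={foll,t=1,log=s}
step 10 deliver 4→3: —
step 11 deliver 3→0: 0={foll,t=1,log=s}
step 12 deliver 0→3: —
step 13 deliver 3→1: 1={foll,t=1,log=s}
step 14 deliver 1→3: —
step 15 deliver 3→2: 2={foll,t=1,log=-}
step 16 deliver 2→3: —
step 17 crash(0): 0={✗foll,t=1,log=s}
step 18 deliver 0→2: —
step 19 propose(3,'y'): 3={lead,t=1,log=s,y}
step 20 recover(0): 0={foll,t=1,log=s}

1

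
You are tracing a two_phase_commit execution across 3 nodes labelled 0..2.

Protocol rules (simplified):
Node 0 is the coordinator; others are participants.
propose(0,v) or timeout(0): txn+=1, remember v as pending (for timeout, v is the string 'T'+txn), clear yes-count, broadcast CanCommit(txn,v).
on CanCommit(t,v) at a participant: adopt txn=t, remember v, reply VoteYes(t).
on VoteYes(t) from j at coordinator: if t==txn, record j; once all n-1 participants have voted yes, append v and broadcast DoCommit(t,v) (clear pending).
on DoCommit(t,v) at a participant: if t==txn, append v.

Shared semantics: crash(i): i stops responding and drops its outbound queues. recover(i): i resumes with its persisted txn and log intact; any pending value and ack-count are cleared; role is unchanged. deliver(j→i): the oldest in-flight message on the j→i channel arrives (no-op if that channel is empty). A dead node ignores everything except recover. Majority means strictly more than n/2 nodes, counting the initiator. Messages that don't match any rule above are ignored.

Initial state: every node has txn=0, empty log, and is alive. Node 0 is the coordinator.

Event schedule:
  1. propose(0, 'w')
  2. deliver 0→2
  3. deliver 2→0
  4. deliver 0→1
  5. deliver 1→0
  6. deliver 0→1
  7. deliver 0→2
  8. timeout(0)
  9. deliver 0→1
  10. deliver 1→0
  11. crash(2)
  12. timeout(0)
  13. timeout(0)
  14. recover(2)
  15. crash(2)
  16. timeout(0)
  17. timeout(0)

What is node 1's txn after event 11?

2

step 1 propose(0,'w'): 0={coor,t=1,log=-}
step 2 deliver 0→2: 2={part,t=1,log=-}
step 3 deliver 2→0: —
step 4 deliver 0→1: 1={part,t=1,log=-}
step 5 deliver 1→0: 0={coor,t=1,log=w}
step 6 deliver 0→1: 1={part,t=1,log=w}
step 7 deliver 0→2: 2={part,t=1,log=w}
step 8 timeout(0): 0={coor,t=2,log=w}
step 9 deliver 0→1: 1={part,t=2,log=w}
step 10 deliver 1→0: —
step 11 crash(2): 2={✗part,t=1,log=w}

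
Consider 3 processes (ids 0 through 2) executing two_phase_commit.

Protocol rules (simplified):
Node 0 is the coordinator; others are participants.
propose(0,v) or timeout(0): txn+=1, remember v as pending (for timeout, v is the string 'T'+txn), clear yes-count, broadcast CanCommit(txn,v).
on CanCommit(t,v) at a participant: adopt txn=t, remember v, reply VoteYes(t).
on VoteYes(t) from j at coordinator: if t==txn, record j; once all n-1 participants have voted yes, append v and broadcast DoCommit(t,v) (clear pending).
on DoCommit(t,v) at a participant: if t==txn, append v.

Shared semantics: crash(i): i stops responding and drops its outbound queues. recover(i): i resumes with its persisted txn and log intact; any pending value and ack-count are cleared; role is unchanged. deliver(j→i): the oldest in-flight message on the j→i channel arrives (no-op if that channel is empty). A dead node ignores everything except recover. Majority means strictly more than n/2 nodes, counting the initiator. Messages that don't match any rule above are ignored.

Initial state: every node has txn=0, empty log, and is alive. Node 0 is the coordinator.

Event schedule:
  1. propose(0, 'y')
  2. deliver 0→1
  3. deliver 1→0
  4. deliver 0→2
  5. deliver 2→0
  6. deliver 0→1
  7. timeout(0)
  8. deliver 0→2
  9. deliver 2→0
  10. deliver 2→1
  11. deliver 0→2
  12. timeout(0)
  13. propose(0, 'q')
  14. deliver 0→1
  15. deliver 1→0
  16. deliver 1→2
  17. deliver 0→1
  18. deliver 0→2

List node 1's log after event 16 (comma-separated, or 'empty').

1. propose(0,'y'):  <0:coor t1 ->
2. deliver 0→1:  <1:part t1 ->
3. deliver 1→0:  nop
4. deliver 0→2:  <2:part t1 ->
5. deliver 2→0:  <0:coor t1 y>
6. deliver 0→1:  <1:part t1 y>
7. timeout(0):  <0:coor t2 y>
8. deliver 0→2:  <2:part t1 y>
9. deliver 2→0:  nop
10. deliver 2→1:  nop
11. deliver 0→2:  <2:part t2 y>
12. timeout(0):  <0:coor t3 y>
13. propose(0,'q'):  <0:coor t4 y>
14. deliver 0→1:  <1:part t2 y>
15. deliver 1→0:  nop
16. deliver 1→2:  nop

y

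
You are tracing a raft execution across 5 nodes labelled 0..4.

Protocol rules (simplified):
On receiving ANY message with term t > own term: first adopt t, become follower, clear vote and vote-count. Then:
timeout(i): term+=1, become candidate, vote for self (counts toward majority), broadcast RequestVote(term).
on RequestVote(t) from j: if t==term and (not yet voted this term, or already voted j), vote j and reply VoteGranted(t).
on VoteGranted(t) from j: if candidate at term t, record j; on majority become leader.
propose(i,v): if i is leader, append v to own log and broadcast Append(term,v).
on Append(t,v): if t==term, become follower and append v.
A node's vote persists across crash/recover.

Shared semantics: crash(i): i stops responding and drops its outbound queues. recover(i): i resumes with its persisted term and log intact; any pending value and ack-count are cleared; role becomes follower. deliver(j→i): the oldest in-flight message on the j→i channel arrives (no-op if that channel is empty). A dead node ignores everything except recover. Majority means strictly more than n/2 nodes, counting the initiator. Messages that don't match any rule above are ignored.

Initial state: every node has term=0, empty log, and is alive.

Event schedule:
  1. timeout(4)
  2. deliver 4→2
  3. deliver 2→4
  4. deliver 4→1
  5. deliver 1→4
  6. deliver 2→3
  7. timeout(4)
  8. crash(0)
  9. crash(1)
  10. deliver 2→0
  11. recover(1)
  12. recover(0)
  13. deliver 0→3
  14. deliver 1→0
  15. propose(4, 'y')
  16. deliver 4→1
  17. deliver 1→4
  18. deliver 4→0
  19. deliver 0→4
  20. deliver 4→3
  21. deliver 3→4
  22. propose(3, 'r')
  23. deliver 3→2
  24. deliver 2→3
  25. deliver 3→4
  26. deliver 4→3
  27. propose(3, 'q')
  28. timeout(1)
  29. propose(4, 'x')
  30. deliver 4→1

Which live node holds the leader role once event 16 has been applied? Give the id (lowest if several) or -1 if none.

[1] timeout(4) → N4(cand t1 [-])
[2] deliver 4→2 → N2(foll t1 [-])
[3] deliver 2→4 → ∅
[4] deliver 4→1 → N1(foll t1 [-])
[5] deliver 1→4 → N4(lead t1 [-])
[6] deliver 2→3 → ∅
[7] timeout(4) → N4(cand t2 [-])
[8] crash(0) → N0(✗foll t0 [-])
[9] crash(1) → N1(✗foll t1 [-])
[10] deliver 2→0 → ∅
[11] recover(1) → N1(foll t1 [-])
[12] recover(0) → N0(foll t0 [-])
[13] deliver 0→3 → ∅
[14] deliver 1→0 → ∅
[15] propose(4,'y') → ∅
[16] deliver 4→1 → N1(foll t2 [-])

-1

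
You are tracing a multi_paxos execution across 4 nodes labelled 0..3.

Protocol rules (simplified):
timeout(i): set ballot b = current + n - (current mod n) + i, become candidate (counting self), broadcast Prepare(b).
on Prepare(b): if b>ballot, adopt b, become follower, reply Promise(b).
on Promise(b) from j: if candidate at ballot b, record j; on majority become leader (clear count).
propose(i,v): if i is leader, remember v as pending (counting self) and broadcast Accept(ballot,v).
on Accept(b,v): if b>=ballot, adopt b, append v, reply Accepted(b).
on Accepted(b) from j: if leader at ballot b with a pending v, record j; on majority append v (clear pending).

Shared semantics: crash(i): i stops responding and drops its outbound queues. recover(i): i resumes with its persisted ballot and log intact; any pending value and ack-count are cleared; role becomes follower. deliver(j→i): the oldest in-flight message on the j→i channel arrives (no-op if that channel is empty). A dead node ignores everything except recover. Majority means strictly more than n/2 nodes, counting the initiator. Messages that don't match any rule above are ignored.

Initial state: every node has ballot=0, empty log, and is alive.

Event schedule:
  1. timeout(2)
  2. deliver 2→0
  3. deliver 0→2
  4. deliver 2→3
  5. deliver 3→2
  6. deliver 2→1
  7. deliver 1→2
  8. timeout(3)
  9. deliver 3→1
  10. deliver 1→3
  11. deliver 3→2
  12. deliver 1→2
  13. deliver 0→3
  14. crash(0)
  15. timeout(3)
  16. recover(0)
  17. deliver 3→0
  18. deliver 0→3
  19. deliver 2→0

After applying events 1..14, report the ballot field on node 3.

11

1. timeout(2):  <2:cand b6 ->
2. deliver 2→0:  <0:foll b6 ->
3. deliver 0→2:  nop
4. deliver 2→3:  <3:foll b6 ->
5. deliver 3→2:  <2:lead b6 ->
6. deliver 2→1:  <1:foll b6 ->
7. deliver 1→2:  nop
8. timeout(3):  <3:cand b11 ->
9. deliver 3→1:  <1:foll b11 ->
10. deliver 1→3:  nop
11. deliver 3→2:  <2:foll b11 ->
12. deliver 1→2:  nop
13. deliver 0→3:  nop
14. crash(0):  <0:✗foll b6 ->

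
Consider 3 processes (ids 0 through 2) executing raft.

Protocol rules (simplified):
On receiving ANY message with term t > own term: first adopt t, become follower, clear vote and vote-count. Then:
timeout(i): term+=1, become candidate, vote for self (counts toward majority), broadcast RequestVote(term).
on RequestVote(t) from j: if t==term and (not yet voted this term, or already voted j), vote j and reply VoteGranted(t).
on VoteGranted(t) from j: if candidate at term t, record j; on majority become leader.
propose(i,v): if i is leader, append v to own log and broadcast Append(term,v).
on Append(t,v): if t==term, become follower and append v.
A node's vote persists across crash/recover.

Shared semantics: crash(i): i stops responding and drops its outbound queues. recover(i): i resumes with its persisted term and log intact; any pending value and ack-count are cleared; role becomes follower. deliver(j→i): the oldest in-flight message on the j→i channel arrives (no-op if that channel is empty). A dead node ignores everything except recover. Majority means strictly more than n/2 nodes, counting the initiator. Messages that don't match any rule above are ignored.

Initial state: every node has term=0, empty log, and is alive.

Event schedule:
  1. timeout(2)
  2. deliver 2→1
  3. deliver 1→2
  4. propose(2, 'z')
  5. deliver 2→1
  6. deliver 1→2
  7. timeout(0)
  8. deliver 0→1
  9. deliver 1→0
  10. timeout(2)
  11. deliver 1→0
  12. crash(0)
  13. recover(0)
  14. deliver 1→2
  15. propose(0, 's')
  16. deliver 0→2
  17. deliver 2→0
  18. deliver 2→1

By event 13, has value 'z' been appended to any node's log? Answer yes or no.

yes

1. timeout(2):  <2:cand t1 ->
2. deliver 2→1:  <1:foll t1 ->
3. deliver 1→2:  <2:lead t1 ->
4. propose(2,'z'):  <2:lead t1 z>
5. deliver 2→1:  <1:foll t1 z>
6. deliver 1→2:  nop
7. timeout(0):  <0:cand t1 ->
8. deliver 0→1:  nop
9. deliver 1→0:  nop
10. timeout(2):  <2:cand t2 z>
11. deliver 1→0:  nop
12. crash(0):  <0:✗cand t1 ->
13. recover(0):  <0:foll t1 ->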